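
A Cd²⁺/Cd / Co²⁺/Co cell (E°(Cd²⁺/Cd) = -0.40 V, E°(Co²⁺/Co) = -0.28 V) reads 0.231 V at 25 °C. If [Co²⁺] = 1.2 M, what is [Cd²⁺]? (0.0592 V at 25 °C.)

From the Nernst equation, log Q = n(E° − E)/0.0592 = 2(0.12 − 0.231)/0.0592 = -3.750, so Q = 1.78 × 10^-4.
With Q = [Cd²⁺]/[Co²⁺] and the known concentrations, [Cd²⁺] in the numerator gives [Cd²⁺] = 2.1 × 10^-4 M.

2.1 × 10^-4 M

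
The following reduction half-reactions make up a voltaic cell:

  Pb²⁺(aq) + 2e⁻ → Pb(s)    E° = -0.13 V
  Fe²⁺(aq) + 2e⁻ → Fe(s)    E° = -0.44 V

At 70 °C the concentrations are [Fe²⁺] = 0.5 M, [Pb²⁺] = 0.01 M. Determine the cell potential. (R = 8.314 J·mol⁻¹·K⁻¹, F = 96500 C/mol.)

The Pb²⁺/Pb couple has the higher reduction potential and acts as the cathode, so E°_cell = -0.13 − (-0.44) = 0.31 V.
Balancing electrons gives n = 2; the reaction quotient is Q = [Fe²⁺]/[Pb²⁺] = 50.0.
E = E° − (RT/nF) ln Q = 0.31 − (8.314×343)/(2×96500) × (3.912) = 0.310 − 0.058 = 0.252 V.

0.252 V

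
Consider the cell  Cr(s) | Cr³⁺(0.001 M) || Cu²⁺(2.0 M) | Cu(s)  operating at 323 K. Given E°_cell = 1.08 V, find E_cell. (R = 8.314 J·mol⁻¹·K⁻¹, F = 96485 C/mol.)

1.15 V

Balancing electrons gives n = 6; the reaction quotient is Q = [Cr³⁺]^2/[Cu²⁺]^3 = 1.25 × 10^-7.
E = E° − (RT/nF) ln Q = 1.08 − (8.314×323)/(6×96485) × (-15.895) = 1.080 + 0.074 = 1.154 V.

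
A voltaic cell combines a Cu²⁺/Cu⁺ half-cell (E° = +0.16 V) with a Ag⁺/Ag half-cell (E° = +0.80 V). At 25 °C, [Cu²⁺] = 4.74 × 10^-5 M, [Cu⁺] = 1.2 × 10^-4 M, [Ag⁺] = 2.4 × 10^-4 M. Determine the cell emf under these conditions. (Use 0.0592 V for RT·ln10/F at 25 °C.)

0.450 V

The Ag⁺/Ag couple has the higher reduction potential and acts as the cathode, so E°_cell = +0.80 − (+0.16) = 0.64 V.
Balancing electrons gives n = 1; the reaction quotient is Q = [Cu²⁺]/([Cu⁺]·[Ag⁺]) = 1650.
At 25 °C, E = E° − (0.0592/n) log Q = 0.64 − (0.0592/1)(3.216) = 0.640 − 0.190 = 0.450 V.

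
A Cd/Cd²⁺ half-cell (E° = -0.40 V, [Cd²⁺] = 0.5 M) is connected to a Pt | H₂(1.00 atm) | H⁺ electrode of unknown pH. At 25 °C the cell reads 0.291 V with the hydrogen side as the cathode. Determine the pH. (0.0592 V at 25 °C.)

E°_cell = 0.40 V and n = 2.
log Q = n(E° − E)/0.0592 = 2×(0.40 − 0.291)/0.0592 = 3.682.
With Q = [Cd²⁺]·P(H₂) / [H⁺]^2, solving for [H⁺] gives log[H⁺] = -1.992, so pH = 1.99.

pH = 1.99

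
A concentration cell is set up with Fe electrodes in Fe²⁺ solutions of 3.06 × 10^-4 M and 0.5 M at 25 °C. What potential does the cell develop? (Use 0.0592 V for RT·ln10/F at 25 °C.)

Both half-cells are Fe²⁺/Fe, so E°_cell = 0. The concentrated side is the cathode; the cell reaction moves Fe²⁺ from high to low concentration with n = 2.
Q = [Fe²⁺]_dilute/[Fe²⁺]_conc = 3.06 × 10^-4/0.5 = 6.12 × 10^-4.
E = 0 − (0.0592/2) log Q = −(0.0592/2)(-3.213) = 0.0951 V.

0.095 V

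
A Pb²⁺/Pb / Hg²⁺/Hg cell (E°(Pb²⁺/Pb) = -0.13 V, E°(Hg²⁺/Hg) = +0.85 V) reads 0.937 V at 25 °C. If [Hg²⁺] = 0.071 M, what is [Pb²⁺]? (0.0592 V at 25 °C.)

From the Nernst equation, log Q = n(E° − E)/0.0592 = 2(0.98 − 0.937)/0.0592 = 1.453, so Q = 28.4.
With Q = [Pb²⁺]/[Hg²⁺] and the known concentrations, [Pb²⁺] in the numerator gives [Pb²⁺] = 2.0 M.

2.0 M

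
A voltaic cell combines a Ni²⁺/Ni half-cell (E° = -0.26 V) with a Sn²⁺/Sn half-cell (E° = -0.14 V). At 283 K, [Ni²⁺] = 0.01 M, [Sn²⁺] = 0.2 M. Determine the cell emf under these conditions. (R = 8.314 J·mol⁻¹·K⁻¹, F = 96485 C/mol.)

0.157 V

The Sn²⁺/Sn couple has the higher reduction potential and acts as the cathode, so E°_cell = -0.14 − (-0.26) = 0.12 V.
Balancing electrons gives n = 2; the reaction quotient is Q = [Ni²⁺]/[Sn²⁺] = 0.0500.
E = E° − (RT/nF) ln Q = 0.12 − (8.314×283)/(2×96485) × (-2.996) = 0.120 + 0.037 = 0.157 V.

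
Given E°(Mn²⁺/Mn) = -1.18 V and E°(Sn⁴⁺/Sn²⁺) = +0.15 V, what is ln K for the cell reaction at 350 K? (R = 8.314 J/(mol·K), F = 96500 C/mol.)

E°_cell = +0.15 − (-1.18) = 1.33 V, with n = 2 electrons transferred.
At equilibrium E = 0, so the Nernst equation gives ln K = nFE°/RT = (2)(96500)(1.33)/((8.314)(350)) = 88.21.

ln K = 88.2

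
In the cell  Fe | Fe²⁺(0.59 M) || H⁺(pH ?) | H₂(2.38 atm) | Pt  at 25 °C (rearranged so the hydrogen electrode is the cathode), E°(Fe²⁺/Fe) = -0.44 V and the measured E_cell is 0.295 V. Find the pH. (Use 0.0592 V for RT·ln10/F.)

pH = 2.38

E°_cell = 0.44 V and n = 2.
log Q = n(E° − E)/0.0592 = 2×(0.44 − 0.295)/0.0592 = 4.899.
With Q = [Fe²⁺]·P(H₂) / [H⁺]^2, solving for [H⁺] gives log[H⁺] = -2.376, so pH = 2.38.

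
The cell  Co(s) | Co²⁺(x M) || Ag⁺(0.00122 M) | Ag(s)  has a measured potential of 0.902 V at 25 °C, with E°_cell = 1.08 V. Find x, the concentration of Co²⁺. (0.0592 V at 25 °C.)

1.5 M

From the Nernst equation, log Q = n(E° − E)/0.0592 = 2(1.08 − 0.902)/0.0592 = 6.014, so Q = 1.03 × 10^6.
With Q = [Co²⁺]/[Ag⁺]^2 and the known concentrations, [Co²⁺] in the numerator gives [Co²⁺] = 1.5 M.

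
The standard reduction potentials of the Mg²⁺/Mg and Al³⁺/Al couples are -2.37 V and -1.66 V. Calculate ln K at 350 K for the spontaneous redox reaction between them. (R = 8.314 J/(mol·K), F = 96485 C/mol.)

E°_cell = -1.66 − (-2.37) = 0.71 V, with n = 6 electrons transferred.
At equilibrium E = 0, so the Nernst equation gives ln K = nFE°/RT = (6)(96485)(0.71)/((8.314)(350)) = 141.25.

ln K = 141.3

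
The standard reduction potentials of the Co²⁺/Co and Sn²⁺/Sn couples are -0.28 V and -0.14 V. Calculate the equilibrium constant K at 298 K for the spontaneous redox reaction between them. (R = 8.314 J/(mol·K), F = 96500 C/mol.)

E°_cell = -0.14 − (-0.28) = 0.14 V, with n = 2 electrons transferred.
At equilibrium E = 0, so the Nernst equation gives ln K = nFE°/RT = (2)(96500)(0.14)/((8.314)(298)) = 10.91.
K = e^10.91 = 5.4 × 10^4.

5.4 × 10^4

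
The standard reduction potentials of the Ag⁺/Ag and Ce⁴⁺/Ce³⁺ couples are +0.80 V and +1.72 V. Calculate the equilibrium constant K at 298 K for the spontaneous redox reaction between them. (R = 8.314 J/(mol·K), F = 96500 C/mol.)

3.6 × 10^15

E°_cell = +1.72 − (+0.80) = 0.92 V, with n = 1 electron transferred.
At equilibrium E = 0, so the Nernst equation gives ln K = nFE°/RT = (1)(96500)(0.92)/((8.314)(298)) = 35.83.
K = e^35.83 = 3.6 × 10^15.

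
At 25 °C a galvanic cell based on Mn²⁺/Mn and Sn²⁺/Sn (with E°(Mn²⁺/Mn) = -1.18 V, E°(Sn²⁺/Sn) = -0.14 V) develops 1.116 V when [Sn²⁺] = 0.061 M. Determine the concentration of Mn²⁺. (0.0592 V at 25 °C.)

From the Nernst equation, log Q = n(E° − E)/0.0592 = 2(1.04 − 1.116)/0.0592 = -2.568, so Q = 0.00271.
With Q = [Mn²⁺]/[Sn²⁺] and the known concentrations, [Mn²⁺] in the numerator gives [Mn²⁺] = 1.7 × 10^-4 M.

1.7 × 10^-4 M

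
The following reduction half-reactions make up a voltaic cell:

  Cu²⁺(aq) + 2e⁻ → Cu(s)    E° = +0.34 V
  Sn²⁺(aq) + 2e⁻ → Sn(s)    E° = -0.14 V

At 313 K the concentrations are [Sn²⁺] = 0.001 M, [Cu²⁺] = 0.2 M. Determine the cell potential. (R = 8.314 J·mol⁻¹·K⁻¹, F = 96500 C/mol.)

The Cu²⁺/Cu couple has the higher reduction potential and acts as the cathode, so E°_cell = +0.34 − (-0.14) = 0.48 V.
Balancing electrons gives n = 2; the reaction quotient is Q = [Sn²⁺]/[Cu²⁺] = 0.00500.
E = E° − (RT/nF) ln Q = 0.48 − (8.314×313)/(2×96500) × (-5.298) = 0.480 + 0.071 = 0.551 V.

0.551 V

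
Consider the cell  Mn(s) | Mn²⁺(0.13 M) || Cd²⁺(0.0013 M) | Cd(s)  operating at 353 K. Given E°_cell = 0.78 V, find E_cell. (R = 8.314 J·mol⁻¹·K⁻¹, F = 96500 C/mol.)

0.710 V

Balancing electrons gives n = 2; the reaction quotient is Q = [Mn²⁺]/[Cd²⁺] = 100.
E = E° − (RT/nF) ln Q = 0.78 − (8.314×353)/(2×96500) × (4.605) = 0.780 − 0.070 = 0.710 V.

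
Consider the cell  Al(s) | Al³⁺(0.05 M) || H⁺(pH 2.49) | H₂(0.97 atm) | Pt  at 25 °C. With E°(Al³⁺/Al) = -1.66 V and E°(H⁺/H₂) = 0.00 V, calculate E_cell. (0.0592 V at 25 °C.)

1.54 V

The hydrogen couple is the cathode, so E°_cell = 1.66 V; n = 6.
[H⁺] = 10^(−2.49) = 0.0032 M, and Q = [Al³⁺]^2·P(H₂)^3 / [H⁺]^6 = 1.99 × 10^12.
E = E° − (0.0592/6) log Q = 1.66 − (0.0592/6)(12.298) = 1.539 V.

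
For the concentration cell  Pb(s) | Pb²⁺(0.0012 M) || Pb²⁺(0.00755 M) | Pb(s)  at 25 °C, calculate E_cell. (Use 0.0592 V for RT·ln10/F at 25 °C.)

Both half-cells are Pb²⁺/Pb, so E°_cell = 0. The concentrated side is the cathode; the cell reaction moves Pb²⁺ from high to low concentration with n = 2.
Q = [Pb²⁺]_dilute/[Pb²⁺]_conc = 0.0012/0.00755 = 0.159.
E = 0 − (0.0592/2) log Q = −(0.0592/2)(-0.799) = 0.0237 V.

0.024 V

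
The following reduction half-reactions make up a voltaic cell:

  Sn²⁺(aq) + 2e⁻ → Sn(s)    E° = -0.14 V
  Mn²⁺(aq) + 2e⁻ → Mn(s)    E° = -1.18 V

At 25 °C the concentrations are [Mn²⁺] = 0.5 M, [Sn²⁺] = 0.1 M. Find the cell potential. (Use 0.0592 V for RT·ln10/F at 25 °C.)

1.02 V

The Sn²⁺/Sn couple has the higher reduction potential and acts as the cathode, so E°_cell = -0.14 − (-1.18) = 1.04 V.
Balancing electrons gives n = 2; the reaction quotient is Q = [Mn²⁺]/[Sn²⁺] = 5.00.
At 25 °C, E = E° − (0.0592/n) log Q = 1.04 − (0.0592/2)(0.699) = 1.040 − 0.021 = 1.019 V.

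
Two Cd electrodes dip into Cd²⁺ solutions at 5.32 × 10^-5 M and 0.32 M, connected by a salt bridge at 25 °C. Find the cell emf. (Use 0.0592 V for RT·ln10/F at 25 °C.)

0.11 V

Both half-cells are Cd²⁺/Cd, so E°_cell = 0. The concentrated side is the cathode; the cell reaction moves Cd²⁺ from high to low concentration with n = 2.
Q = [Cd²⁺]_dilute/[Cd²⁺]_conc = 5.32 × 10^-5/0.32 = 1.66 × 10^-4.
E = 0 − (0.0592/2) log Q = −(0.0592/2)(-3.779) = 0.1119 V.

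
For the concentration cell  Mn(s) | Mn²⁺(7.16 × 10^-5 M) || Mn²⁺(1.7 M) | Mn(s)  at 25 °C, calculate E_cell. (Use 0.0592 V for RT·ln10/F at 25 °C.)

Both half-cells are Mn²⁺/Mn, so E°_cell = 0. The concentrated side is the cathode; the cell reaction moves Mn²⁺ from high to low concentration with n = 2.
Q = [Mn²⁺]_dilute/[Mn²⁺]_conc = 7.16 × 10^-5/1.7 = 4.21 × 10^-5.
E = 0 − (0.0592/2) log Q = −(0.0592/2)(-4.376) = 0.1295 V.

0.13 V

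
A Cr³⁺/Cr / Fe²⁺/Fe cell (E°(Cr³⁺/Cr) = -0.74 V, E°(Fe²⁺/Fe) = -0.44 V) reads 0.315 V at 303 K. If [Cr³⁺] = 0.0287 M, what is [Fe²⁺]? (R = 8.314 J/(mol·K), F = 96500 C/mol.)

From the Nernst equation, ln Q = nF(E° − E)/RT = 6×96500×(0.30 − 0.315)/(8.314×303) = -3.448, so Q = 0.0318.
With Q = [Cr³⁺]^2/[Fe²⁺]^3 and the known concentrations, [Fe²⁺]^3 in the denominator gives [Fe²⁺] = 0.3 M.

0.3 M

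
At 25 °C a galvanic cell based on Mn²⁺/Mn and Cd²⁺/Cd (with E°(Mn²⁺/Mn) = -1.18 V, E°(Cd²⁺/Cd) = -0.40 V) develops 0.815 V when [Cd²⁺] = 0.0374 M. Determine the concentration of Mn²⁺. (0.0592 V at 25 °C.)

0.0025 M

From the Nernst equation, log Q = n(E° − E)/0.0592 = 2(0.78 − 0.815)/0.0592 = -1.182, so Q = 0.0657.
With Q = [Mn²⁺]/[Cd²⁺] and the known concentrations, [Mn²⁺] in the numerator gives [Mn²⁺] = 0.0025 M.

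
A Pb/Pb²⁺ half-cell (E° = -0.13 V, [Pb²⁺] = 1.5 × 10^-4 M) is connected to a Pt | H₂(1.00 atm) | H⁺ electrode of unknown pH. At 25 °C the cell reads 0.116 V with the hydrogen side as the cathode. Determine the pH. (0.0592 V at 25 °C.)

E°_cell = 0.13 V and n = 2.
log Q = n(E° − E)/0.0592 = 2×(0.13 − 0.116)/0.0592 = 0.473.
With Q = [Pb²⁺]·P(H₂) / [H⁺]^2, solving for [H⁺] gives log[H⁺] = -2.148, so pH = 2.15.

pH = 2.15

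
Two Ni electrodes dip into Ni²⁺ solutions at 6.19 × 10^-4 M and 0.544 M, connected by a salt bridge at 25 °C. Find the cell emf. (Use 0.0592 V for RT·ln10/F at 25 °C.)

0.087 V

Both half-cells are Ni²⁺/Ni, so E°_cell = 0. The concentrated side is the cathode; the cell reaction moves Ni²⁺ from high to low concentration with n = 2.
Q = [Ni²⁺]_dilute/[Ni²⁺]_conc = 6.19 × 10^-4/0.544 = 0.00114.
E = 0 − (0.0592/2) log Q = −(0.0592/2)(-2.944) = 0.0871 V.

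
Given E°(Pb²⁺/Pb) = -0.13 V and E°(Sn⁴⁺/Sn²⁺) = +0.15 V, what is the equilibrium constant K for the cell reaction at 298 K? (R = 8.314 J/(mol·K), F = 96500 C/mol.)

E°_cell = +0.15 − (-0.13) = 0.28 V, with n = 2 electrons transferred.
At equilibrium E = 0, so the Nernst equation gives ln K = nFE°/RT = (2)(96500)(0.28)/((8.314)(298)) = 21.81.
K = e^21.81 = 3 × 10^9.

3 × 10^9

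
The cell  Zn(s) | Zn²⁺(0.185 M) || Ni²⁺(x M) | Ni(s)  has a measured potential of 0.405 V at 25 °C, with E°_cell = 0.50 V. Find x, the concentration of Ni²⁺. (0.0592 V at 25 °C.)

From the Nernst equation, log Q = n(E° − E)/0.0592 = 2(0.50 − 0.405)/0.0592 = 3.209, so Q = 1620.
With Q = [Zn²⁺]/[Ni²⁺] and the known concentrations, [Ni²⁺] in the denominator gives [Ni²⁺] = 1.1 × 10^-4 M.

1.1 × 10^-4 M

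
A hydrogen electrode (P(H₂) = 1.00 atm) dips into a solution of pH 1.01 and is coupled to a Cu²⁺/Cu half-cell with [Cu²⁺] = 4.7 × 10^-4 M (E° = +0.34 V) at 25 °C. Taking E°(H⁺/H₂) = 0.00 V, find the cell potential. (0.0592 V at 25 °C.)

0.30 V

The Cu²⁺/Cu couple is the cathode, so E°_cell = 0.34 V; n = 2.
[H⁺] = 10^(−1.01) = 0.098 M, and Q = [H⁺]^2 / ([Cu²⁺]·P(H₂)) = 20.3.
E = E° − (0.0592/2) log Q = 0.34 − (0.0592/2)(1.308) = 0.301 V.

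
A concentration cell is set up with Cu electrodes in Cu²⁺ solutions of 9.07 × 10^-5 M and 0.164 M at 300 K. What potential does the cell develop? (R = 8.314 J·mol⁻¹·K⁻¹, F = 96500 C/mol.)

Both half-cells are Cu²⁺/Cu, so E°_cell = 0. The concentrated side is the cathode; the cell reaction moves Cu²⁺ from high to low concentration with n = 2.
Q = [Cu²⁺]_dilute/[Cu²⁺]_conc = 9.07 × 10^-5/0.164 = 5.53 × 10^-4.
E = 0 − (RT/nF) ln Q = −((8.314×300)/(2×96500))(-7.500) = 0.0969 V.

0.097 V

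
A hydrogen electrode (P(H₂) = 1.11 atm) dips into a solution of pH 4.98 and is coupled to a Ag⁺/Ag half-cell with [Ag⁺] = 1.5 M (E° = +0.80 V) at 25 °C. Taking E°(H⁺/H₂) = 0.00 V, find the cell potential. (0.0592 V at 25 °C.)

The Ag⁺/Ag couple is the cathode, so E°_cell = 0.80 V; n = 2.
[H⁺] = 10^(−4.98) = 1 × 10^-5 M, and Q = [H⁺]^2 / ([Ag⁺]^2·P(H₂)) = 4.39 × 10^-11.
E = E° − (0.0592/2) log Q = 0.80 − (0.0592/2)(-10.358) = 1.107 V.

1.11 V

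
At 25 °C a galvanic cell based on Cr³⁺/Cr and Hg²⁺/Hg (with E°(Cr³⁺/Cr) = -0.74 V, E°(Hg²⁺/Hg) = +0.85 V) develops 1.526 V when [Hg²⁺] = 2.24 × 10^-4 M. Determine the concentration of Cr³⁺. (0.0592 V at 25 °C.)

0.0059 M

From the Nernst equation, log Q = n(E° − E)/0.0592 = 6(1.59 − 1.526)/0.0592 = 6.486, so Q = 3.07 × 10^6.
With Q = [Cr³⁺]^2/[Hg²⁺]^3 and the known concentrations, [Cr³⁺]^2 in the numerator gives [Cr³⁺] = 0.0059 M.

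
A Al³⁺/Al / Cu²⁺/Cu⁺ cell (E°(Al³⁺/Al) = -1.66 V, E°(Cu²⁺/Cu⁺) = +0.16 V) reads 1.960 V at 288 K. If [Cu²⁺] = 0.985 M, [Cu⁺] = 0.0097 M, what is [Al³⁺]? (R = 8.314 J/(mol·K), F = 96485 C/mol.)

From the Nernst equation, ln Q = nF(E° − E)/RT = 3×96485×(1.82 − 1.960)/(8.314×288) = -16.924, so Q = 4.47 × 10^-8.
With Q = [Al³⁺]·[Cu⁺]^3/[Cu²⁺]^3 and the known concentrations, [Al³⁺] in the numerator gives [Al³⁺] = 0.047 M.

0.047 M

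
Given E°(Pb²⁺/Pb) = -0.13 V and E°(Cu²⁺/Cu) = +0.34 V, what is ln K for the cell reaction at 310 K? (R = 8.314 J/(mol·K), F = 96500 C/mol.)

ln K = 35.2

E°_cell = +0.34 − (-0.13) = 0.47 V, with n = 2 electrons transferred.
At equilibrium E = 0, so the Nernst equation gives ln K = nFE°/RT = (2)(96500)(0.47)/((8.314)(310)) = 35.20.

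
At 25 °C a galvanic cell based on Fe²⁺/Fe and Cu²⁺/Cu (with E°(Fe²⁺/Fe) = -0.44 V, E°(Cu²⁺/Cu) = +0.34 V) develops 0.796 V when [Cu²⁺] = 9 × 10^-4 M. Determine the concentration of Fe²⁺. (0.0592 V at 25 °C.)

From the Nernst equation, log Q = n(E° − E)/0.0592 = 2(0.78 − 0.796)/0.0592 = -0.541, so Q = 0.288.
With Q = [Fe²⁺]/[Cu²⁺] and the known concentrations, [Fe²⁺] in the numerator gives [Fe²⁺] = 2.6 × 10^-4 M.

2.6 × 10^-4 M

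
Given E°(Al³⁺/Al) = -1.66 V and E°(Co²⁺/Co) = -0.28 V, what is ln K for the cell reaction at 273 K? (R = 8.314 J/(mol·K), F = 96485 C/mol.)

E°_cell = -0.28 − (-1.66) = 1.38 V, with n = 6 electrons transferred.
At equilibrium E = 0, so the Nernst equation gives ln K = nFE°/RT = (6)(96485)(1.38)/((8.314)(273)) = 351.98.

ln K = 352.0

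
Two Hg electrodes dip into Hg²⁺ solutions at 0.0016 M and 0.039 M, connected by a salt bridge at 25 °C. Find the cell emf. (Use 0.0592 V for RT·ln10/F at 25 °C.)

0.041 V

Both half-cells are Hg²⁺/Hg, so E°_cell = 0. The concentrated side is the cathode; the cell reaction moves Hg²⁺ from high to low concentration with n = 2.
Q = [Hg²⁺]_dilute/[Hg²⁺]_conc = 0.0016/0.039 = 0.0410.
E = 0 − (0.0592/2) log Q = −(0.0592/2)(-1.387) = 0.0411 V.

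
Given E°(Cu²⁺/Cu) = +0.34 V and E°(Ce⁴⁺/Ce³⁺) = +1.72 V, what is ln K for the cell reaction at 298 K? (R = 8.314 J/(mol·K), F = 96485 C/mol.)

E°_cell = +1.72 − (+0.34) = 1.38 V, with n = 2 electrons transferred.
At equilibrium E = 0, so the Nernst equation gives ln K = nFE°/RT = (2)(96485)(1.38)/((8.314)(298)) = 107.48.

ln K = 107.5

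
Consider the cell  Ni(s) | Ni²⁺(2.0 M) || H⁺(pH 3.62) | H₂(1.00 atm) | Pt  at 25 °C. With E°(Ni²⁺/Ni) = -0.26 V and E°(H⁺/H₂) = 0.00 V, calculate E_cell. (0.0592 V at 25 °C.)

The hydrogen couple is the cathode, so E°_cell = 0.26 V; n = 2.
[H⁺] = 10^(−3.62) = 2.4 × 10^-4 M, and Q = [Ni²⁺]·P(H₂) / [H⁺]^2 = 3.48 × 10^7.
E = E° − (0.0592/2) log Q = 0.26 − (0.0592/2)(7.541) = 0.037 V.

0.037 V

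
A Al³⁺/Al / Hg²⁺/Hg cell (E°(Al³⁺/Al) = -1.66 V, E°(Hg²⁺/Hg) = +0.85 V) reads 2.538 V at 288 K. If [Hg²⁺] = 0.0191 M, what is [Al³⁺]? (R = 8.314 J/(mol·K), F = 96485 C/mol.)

From the Nernst equation, ln Q = nF(E° − E)/RT = 6×96485×(2.51 − 2.538)/(8.314×288) = -6.770, so Q = 0.00115.
With Q = [Al³⁺]^2/[Hg²⁺]^3 and the known concentrations, [Al³⁺]^2 in the numerator gives [Al³⁺] = 8.9 × 10^-5 M.

8.9 × 10^-5 M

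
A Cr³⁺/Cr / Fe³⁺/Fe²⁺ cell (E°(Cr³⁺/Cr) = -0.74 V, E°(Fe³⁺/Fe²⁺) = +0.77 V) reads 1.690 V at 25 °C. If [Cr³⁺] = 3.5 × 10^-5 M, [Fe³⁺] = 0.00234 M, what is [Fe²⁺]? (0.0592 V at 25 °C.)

From the Nernst equation, log Q = n(E° − E)/0.0592 = 3(1.51 − 1.690)/0.0592 = -9.122, so Q = 7.56 × 10^-10.
With Q = [Cr³⁺]·[Fe²⁺]^3/[Fe³⁺]^3 and the known concentrations, [Fe²⁺]^3 in the numerator gives [Fe²⁺] = 6.5 × 10^-5 M.

6.5 × 10^-5 M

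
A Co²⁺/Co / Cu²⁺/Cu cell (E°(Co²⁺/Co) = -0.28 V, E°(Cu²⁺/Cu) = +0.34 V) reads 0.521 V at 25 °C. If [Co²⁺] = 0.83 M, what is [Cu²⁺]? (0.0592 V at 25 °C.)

3.8 × 10^-4 M

From the Nernst equation, log Q = n(E° − E)/0.0592 = 2(0.62 − 0.521)/0.0592 = 3.345, so Q = 2210.
With Q = [Co²⁺]/[Cu²⁺] and the known concentrations, [Cu²⁺] in the denominator gives [Cu²⁺] = 3.8 × 10^-4 M.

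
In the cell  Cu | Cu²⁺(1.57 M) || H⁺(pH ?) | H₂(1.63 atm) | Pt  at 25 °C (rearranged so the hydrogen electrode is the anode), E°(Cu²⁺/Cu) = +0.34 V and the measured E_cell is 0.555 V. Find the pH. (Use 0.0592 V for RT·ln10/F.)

pH = 3.43

E°_cell = 0.34 V and n = 2.
log Q = n(E° − E)/0.0592 = 2×(0.34 − 0.555)/0.0592 = -7.264.
With Q = [H⁺]^2 / ([Cu²⁺]·P(H₂)), solving for [H⁺] gives log[H⁺] = -3.428, so pH = 3.43.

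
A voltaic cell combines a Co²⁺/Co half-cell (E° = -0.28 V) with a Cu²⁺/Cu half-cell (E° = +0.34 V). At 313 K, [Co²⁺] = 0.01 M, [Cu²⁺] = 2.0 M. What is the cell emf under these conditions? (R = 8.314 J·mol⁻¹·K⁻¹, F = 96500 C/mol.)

0.691 V

The Cu²⁺/Cu couple has the higher reduction potential and acts as the cathode, so E°_cell = +0.34 − (-0.28) = 0.62 V.
Balancing electrons gives n = 2; the reaction quotient is Q = [Co²⁺]/[Cu²⁺] = 0.00500.
E = E° − (RT/nF) ln Q = 0.62 − (8.314×313)/(2×96500) × (-5.298) = 0.620 + 0.071 = 0.691 V.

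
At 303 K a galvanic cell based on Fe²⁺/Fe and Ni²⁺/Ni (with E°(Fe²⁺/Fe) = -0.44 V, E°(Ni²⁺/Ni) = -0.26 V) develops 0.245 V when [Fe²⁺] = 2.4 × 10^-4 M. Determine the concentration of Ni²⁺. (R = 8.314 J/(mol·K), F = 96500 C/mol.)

From the Nernst equation, ln Q = nF(E° − E)/RT = 2×96500×(0.18 − 0.245)/(8.314×303) = -4.980, so Q = 0.00687.
With Q = [Fe²⁺]/[Ni²⁺] and the known concentrations, [Ni²⁺] in the denominator gives [Ni²⁺] = 0.035 M.

0.035 M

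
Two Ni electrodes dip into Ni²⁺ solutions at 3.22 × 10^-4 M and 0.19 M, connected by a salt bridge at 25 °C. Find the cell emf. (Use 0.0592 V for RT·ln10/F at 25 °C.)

0.082 V

Both half-cells are Ni²⁺/Ni, so E°_cell = 0. The concentrated side is the cathode; the cell reaction moves Ni²⁺ from high to low concentration with n = 2.
Q = [Ni²⁺]_dilute/[Ni²⁺]_conc = 3.22 × 10^-4/0.19 = 0.00169.
E = 0 − (0.0592/2) log Q = −(0.0592/2)(-2.771) = 0.0820 V.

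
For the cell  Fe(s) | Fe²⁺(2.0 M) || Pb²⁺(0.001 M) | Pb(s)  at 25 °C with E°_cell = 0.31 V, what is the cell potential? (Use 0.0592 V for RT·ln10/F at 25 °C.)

Balancing electrons gives n = 2; the reaction quotient is Q = [Fe²⁺]/[Pb²⁺] = 2000.
At 25 °C, E = E° − (0.0592/n) log Q = 0.31 − (0.0592/2)(3.301) = 0.310 − 0.098 = 0.212 V.

0.212 V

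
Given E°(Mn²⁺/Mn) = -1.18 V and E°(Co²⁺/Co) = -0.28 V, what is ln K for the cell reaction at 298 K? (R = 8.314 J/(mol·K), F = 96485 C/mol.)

ln K = 70.1

E°_cell = -0.28 − (-1.18) = 0.90 V, with n = 2 electrons transferred.
At equilibrium E = 0, so the Nernst equation gives ln K = nFE°/RT = (2)(96485)(0.90)/((8.314)(298)) = 70.10.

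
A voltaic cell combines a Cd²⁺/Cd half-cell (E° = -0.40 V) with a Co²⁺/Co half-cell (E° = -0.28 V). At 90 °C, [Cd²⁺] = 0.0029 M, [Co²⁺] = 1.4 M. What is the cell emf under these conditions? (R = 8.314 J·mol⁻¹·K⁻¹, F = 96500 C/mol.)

0.217 V

The Co²⁺/Co couple has the higher reduction potential and acts as the cathode, so E°_cell = -0.28 − (-0.40) = 0.12 V.
Balancing electrons gives n = 2; the reaction quotient is Q = [Cd²⁺]/[Co²⁺] = 0.00207.
E = E° − (RT/nF) ln Q = 0.12 − (8.314×363)/(2×96500) × (-6.180) = 0.120 + 0.097 = 0.217 V.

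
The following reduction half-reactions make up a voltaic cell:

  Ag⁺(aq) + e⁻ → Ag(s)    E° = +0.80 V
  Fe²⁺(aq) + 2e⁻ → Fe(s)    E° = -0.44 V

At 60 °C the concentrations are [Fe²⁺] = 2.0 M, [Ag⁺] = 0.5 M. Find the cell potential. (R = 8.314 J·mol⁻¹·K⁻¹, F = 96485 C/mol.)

1.21 V

The Ag⁺/Ag couple has the higher reduction potential and acts as the cathode, so E°_cell = +0.80 − (-0.44) = 1.24 V.
Balancing electrons gives n = 2; the reaction quotient is Q = [Fe²⁺]/[Ag⁺]^2 = 8.00.
E = E° − (RT/nF) ln Q = 1.24 − (8.314×333)/(2×96485) × (2.079) = 1.240 − 0.030 = 1.210 V.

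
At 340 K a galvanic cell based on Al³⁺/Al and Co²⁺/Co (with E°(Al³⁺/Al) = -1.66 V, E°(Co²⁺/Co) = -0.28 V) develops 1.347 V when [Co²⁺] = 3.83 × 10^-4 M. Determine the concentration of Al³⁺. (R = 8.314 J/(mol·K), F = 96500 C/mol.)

From the Nernst equation, ln Q = nF(E° − E)/RT = 6×96500×(1.38 − 1.347)/(8.314×340) = 6.759, so Q = 862.
With Q = [Al³⁺]^2/[Co²⁺]^3 and the known concentrations, [Al³⁺]^2 in the numerator gives [Al³⁺] = 2.2 × 10^-4 M.

2.2 × 10^-4 M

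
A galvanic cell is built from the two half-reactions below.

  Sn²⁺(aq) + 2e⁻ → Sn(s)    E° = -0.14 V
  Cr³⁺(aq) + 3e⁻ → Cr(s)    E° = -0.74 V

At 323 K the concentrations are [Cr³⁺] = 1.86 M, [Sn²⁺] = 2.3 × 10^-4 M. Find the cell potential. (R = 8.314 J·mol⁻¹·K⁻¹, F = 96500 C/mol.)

0.478 V

The Sn²⁺/Sn couple has the higher reduction potential and acts as the cathode, so E°_cell = -0.14 − (-0.74) = 0.60 V.
Balancing electrons gives n = 6; the reaction quotient is Q = [Cr³⁺]^2/[Sn²⁺]^3 = 2.84 × 10^11.
E = E° − (RT/nF) ln Q = 0.60 − (8.314×323)/(6×96500) × (26.373) = 0.600 − 0.122 = 0.478 V.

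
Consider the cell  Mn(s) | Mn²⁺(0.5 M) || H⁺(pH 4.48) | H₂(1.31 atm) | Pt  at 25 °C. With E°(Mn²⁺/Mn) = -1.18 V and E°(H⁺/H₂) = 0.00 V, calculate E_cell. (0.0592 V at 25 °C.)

The hydrogen couple is the cathode, so E°_cell = 1.18 V; n = 2.
[H⁺] = 10^(−4.48) = 3.3 × 10^-5 M, and Q = [Mn²⁺]·P(H₂) / [H⁺]^2 = 5.97 × 10^8.
E = E° − (0.0592/2) log Q = 1.18 − (0.0592/2)(8.776) = 0.920 V.

0.92 V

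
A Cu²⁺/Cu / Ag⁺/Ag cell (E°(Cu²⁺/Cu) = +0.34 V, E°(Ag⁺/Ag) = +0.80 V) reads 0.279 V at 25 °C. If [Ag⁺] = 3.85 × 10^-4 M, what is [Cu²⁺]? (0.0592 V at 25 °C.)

0.19 M

From the Nernst equation, log Q = n(E° − E)/0.0592 = 2(0.46 − 0.279)/0.0592 = 6.115, so Q = 1.3 × 10^6.
With Q = [Cu²⁺]/[Ag⁺]^2 and the known concentrations, [Cu²⁺] in the numerator gives [Cu²⁺] = 0.19 M.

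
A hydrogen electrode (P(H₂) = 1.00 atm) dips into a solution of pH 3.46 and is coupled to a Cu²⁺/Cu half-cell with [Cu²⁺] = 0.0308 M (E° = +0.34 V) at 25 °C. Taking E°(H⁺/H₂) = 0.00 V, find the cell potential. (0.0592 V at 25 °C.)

0.50 V

The Cu²⁺/Cu couple is the cathode, so E°_cell = 0.34 V; n = 2.
[H⁺] = 10^(−3.46) = 3.5 × 10^-4 M, and Q = [H⁺]^2 / ([Cu²⁺]·P(H₂)) = 3.9 × 10^-6.
E = E° − (0.0592/2) log Q = 0.34 − (0.0592/2)(-5.409) = 0.500 V.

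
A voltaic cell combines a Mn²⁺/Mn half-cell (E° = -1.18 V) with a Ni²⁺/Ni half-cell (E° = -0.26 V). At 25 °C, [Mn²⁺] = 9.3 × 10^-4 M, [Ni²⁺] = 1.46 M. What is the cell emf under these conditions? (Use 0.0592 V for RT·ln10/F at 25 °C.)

The Ni²⁺/Ni couple has the higher reduction potential and acts as the cathode, so E°_cell = -0.26 − (-1.18) = 0.92 V.
Balancing electrons gives n = 2; the reaction quotient is Q = [Mn²⁺]/[Ni²⁺] = 6.37 × 10^-4.
At 25 °C, E = E° − (0.0592/n) log Q = 0.92 − (0.0592/2)(-3.196) = 0.920 + 0.095 = 1.015 V.

1.01 V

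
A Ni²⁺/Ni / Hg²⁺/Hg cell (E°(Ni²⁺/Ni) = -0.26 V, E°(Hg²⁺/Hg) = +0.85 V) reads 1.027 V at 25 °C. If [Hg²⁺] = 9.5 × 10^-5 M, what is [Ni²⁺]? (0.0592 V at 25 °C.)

0.061 M

From the Nernst equation, log Q = n(E° − E)/0.0592 = 2(1.11 − 1.027)/0.0592 = 2.804, so Q = 637.
With Q = [Ni²⁺]/[Hg²⁺] and the known concentrations, [Ni²⁺] in the numerator gives [Ni²⁺] = 0.061 M.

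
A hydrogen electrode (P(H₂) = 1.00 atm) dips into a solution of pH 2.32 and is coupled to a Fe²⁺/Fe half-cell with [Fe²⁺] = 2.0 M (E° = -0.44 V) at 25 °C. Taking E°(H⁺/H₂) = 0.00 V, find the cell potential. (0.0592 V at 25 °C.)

The hydrogen couple is the cathode, so E°_cell = 0.44 V; n = 2.
[H⁺] = 10^(−2.32) = 0.0048 M, and Q = [Fe²⁺]·P(H₂) / [H⁺]^2 = 8.73 × 10^4.
E = E° − (0.0592/2) log Q = 0.44 − (0.0592/2)(4.941) = 0.294 V.

0.29 V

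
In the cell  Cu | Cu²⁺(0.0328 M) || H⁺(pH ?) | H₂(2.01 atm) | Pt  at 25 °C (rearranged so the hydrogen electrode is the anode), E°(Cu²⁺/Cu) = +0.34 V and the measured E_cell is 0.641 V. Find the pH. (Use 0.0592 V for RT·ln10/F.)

E°_cell = 0.34 V and n = 2.
log Q = n(E° − E)/0.0592 = 2×(0.34 − 0.641)/0.0592 = -10.169.
With Q = [H⁺]^2 / ([Cu²⁺]·P(H₂)), solving for [H⁺] gives log[H⁺] = -5.675, so pH = 5.67.

pH = 5.67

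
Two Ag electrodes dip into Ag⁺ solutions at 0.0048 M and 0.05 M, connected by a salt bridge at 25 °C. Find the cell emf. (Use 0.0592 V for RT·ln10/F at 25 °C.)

0.060 V

Both half-cells are Ag⁺/Ag, so E°_cell = 0. The concentrated side is the cathode; the cell reaction moves Ag⁺ from high to low concentration with n = 1.
Q = [Ag⁺]_dilute/[Ag⁺]_conc = 0.0048/0.05 = 0.0960.
E = 0 − (0.0592/1) log Q = −(0.0592/1)(-1.018) = 0.0603 V.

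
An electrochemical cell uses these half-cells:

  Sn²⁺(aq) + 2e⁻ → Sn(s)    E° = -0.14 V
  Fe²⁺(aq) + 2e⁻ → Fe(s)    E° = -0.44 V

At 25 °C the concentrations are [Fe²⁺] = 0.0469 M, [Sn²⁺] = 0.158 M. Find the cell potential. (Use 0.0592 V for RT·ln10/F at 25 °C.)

0.316 V

The Sn²⁺/Sn couple has the higher reduction potential and acts as the cathode, so E°_cell = -0.14 − (-0.44) = 0.30 V.
Balancing electrons gives n = 2; the reaction quotient is Q = [Fe²⁺]/[Sn²⁺] = 0.297.
At 25 °C, E = E° − (0.0592/n) log Q = 0.30 − (0.0592/2)(-0.527) = 0.300 + 0.016 = 0.316 V.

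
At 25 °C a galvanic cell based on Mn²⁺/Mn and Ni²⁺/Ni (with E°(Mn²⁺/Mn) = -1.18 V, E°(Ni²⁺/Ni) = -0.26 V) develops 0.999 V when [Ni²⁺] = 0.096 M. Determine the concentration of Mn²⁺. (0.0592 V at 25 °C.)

From the Nernst equation, log Q = n(E° − E)/0.0592 = 2(0.92 − 0.999)/0.0592 = -2.669, so Q = 0.00214.
With Q = [Mn²⁺]/[Ni²⁺] and the known concentrations, [Mn²⁺] in the numerator gives [Mn²⁺] = 2.1 × 10^-4 M.

2.1 × 10^-4 M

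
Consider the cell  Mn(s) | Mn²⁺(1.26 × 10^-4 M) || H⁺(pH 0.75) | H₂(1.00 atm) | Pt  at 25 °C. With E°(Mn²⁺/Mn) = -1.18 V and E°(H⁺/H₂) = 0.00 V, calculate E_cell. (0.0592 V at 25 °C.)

The hydrogen couple is the cathode, so E°_cell = 1.18 V; n = 2.
[H⁺] = 10^(−0.75) = 0.18 M, and Q = [Mn²⁺]·P(H₂) / [H⁺]^2 = 0.00398.
E = E° − (0.0592/2) log Q = 1.18 − (0.0592/2)(-2.400) = 1.251 V.

1.25 V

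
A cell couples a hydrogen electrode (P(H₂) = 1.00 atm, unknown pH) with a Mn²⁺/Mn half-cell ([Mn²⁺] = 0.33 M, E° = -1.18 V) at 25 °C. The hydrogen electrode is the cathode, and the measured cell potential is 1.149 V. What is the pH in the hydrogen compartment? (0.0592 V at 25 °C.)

E°_cell = 1.18 V and n = 2.
log Q = n(E° − E)/0.0592 = 2×(1.18 − 1.149)/0.0592 = 1.047.
With Q = [Mn²⁺]·P(H₂) / [H⁺]^2, solving for [H⁺] gives log[H⁺] = -0.764, so pH = 0.76.

pH = 0.76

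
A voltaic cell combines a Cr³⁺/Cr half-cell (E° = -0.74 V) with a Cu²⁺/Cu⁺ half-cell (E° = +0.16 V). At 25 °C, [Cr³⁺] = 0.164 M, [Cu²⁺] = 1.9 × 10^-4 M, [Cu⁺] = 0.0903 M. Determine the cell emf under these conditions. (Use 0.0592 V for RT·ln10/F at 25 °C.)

0.757 V

The Cu²⁺/Cu⁺ couple has the higher reduction potential and acts as the cathode, so E°_cell = +0.16 − (-0.74) = 0.90 V.
Balancing electrons gives n = 3; the reaction quotient is Q = [Cr³⁺]·[Cu⁺]^3/[Cu²⁺]^3 = 1.76 × 10^7.
At 25 °C, E = E° − (0.0592/n) log Q = 0.90 − (0.0592/3)(7.246) = 0.900 − 0.143 = 0.757 V.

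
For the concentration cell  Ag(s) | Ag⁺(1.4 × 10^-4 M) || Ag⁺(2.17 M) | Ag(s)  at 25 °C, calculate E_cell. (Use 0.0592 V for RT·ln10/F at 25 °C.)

Both half-cells are Ag⁺/Ag, so E°_cell = 0. The concentrated side is the cathode; the cell reaction moves Ag⁺ from high to low concentration with n = 1.
Q = [Ag⁺]_dilute/[Ag⁺]_conc = 1.4 × 10^-4/2.17 = 6.45 × 10^-5.
E = 0 − (0.0592/1) log Q = −(0.0592/1)(-4.190) = 0.2480 V.

0.25 V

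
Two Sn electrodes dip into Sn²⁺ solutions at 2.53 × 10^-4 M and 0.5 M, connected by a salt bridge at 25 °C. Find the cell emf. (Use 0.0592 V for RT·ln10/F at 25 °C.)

Both half-cells are Sn²⁺/Sn, so E°_cell = 0. The concentrated side is the cathode; the cell reaction moves Sn²⁺ from high to low concentration with n = 2.
Q = [Sn²⁺]_dilute/[Sn²⁺]_conc = 2.53 × 10^-4/0.5 = 5.06 × 10^-4.
E = 0 − (0.0592/2) log Q = −(0.0592/2)(-3.296) = 0.0976 V.

0.098 V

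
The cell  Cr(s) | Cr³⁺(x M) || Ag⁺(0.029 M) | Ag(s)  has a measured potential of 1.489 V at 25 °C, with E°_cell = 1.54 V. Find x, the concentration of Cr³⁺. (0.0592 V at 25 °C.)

0.0094 M

From the Nernst equation, log Q = n(E° − E)/0.0592 = 3(1.54 − 1.489)/0.0592 = 2.584, so Q = 384.
With Q = [Cr³⁺]/[Ag⁺]^3 and the known concentrations, [Cr³⁺] in the numerator gives [Cr³⁺] = 0.0094 M.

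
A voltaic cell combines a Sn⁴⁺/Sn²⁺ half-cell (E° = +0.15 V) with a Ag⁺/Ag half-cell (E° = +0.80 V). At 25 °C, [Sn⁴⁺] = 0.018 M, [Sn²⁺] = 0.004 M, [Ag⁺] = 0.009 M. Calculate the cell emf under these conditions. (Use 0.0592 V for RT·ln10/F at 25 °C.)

The Ag⁺/Ag couple has the higher reduction potential and acts as the cathode, so E°_cell = +0.80 − (+0.15) = 0.65 V.
Balancing electrons gives n = 2; the reaction quotient is Q = [Sn⁴⁺]/([Sn²⁺]·[Ag⁺]^2) = 5.56 × 10^4.
At 25 °C, E = E° − (0.0592/n) log Q = 0.65 − (0.0592/2)(4.745) = 0.650 − 0.140 = 0.510 V.

0.510 V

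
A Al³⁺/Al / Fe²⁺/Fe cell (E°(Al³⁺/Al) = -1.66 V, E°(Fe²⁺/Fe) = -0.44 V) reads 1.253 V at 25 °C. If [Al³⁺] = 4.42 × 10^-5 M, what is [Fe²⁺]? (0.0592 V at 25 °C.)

From the Nernst equation, log Q = n(E° − E)/0.0592 = 6(1.22 − 1.253)/0.0592 = -3.345, so Q = 4.52 × 10^-4.
With Q = [Al³⁺]^2/[Fe²⁺]^3 and the known concentrations, [Fe²⁺]^3 in the denominator gives [Fe²⁺] = 0.016 M.

0.016 M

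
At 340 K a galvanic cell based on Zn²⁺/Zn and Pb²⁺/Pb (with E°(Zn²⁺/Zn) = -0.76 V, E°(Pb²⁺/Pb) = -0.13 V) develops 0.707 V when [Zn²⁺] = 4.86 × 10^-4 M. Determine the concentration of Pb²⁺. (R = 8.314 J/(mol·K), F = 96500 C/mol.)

From the Nernst equation, ln Q = nF(E° − E)/RT = 2×96500×(0.63 − 0.707)/(8.314×340) = -5.257, so Q = 0.00521.
With Q = [Zn²⁺]/[Pb²⁺] and the known concentrations, [Pb²⁺] in the denominator gives [Pb²⁺] = 0.093 M.

0.093 M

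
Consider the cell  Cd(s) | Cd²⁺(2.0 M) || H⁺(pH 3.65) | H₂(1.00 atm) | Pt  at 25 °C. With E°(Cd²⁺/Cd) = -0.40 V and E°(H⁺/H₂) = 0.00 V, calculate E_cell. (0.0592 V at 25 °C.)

The hydrogen couple is the cathode, so E°_cell = 0.40 V; n = 2.
[H⁺] = 10^(−3.65) = 2.2 × 10^-4 M, and Q = [Cd²⁺]·P(H₂) / [H⁺]^2 = 3.99 × 10^7.
E = E° − (0.0592/2) log Q = 0.40 − (0.0592/2)(7.601) = 0.175 V.

0.18 V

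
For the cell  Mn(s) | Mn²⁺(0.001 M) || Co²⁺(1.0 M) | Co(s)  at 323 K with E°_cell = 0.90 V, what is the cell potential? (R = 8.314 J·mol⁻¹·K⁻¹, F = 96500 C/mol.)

Balancing electrons gives n = 2; the reaction quotient is Q = [Mn²⁺]/[Co²⁺] = 0.00100.
E = E° − (RT/nF) ln Q = 0.90 − (8.314×323)/(2×96500) × (-6.908) = 0.900 + 0.096 = 0.996 V.

0.996 V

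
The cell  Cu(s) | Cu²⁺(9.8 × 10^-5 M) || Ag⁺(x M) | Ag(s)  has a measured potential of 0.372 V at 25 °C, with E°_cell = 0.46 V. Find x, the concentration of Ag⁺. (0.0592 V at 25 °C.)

From the Nernst equation, log Q = n(E° − E)/0.0592 = 2(0.46 − 0.372)/0.0592 = 2.973, so Q = 940.
With Q = [Cu²⁺]/[Ag⁺]^2 and the known concentrations, [Ag⁺]^2 in the denominator gives [Ag⁺] = 3.2 × 10^-4 M.

3.2 × 10^-4 M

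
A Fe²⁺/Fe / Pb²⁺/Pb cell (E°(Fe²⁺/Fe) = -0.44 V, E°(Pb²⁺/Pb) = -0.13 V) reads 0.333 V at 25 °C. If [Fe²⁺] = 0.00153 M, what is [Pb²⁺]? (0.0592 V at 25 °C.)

0.0092 M

From the Nernst equation, log Q = n(E° − E)/0.0592 = 2(0.31 − 0.333)/0.0592 = -0.777, so Q = 0.167.
With Q = [Fe²⁺]/[Pb²⁺] and the known concentrations, [Pb²⁺] in the denominator gives [Pb²⁺] = 0.0092 M.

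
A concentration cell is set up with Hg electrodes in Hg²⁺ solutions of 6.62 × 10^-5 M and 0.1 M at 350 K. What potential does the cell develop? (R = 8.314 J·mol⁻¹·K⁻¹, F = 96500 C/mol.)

0.11 V

Both half-cells are Hg²⁺/Hg, so E°_cell = 0. The concentrated side is the cathode; the cell reaction moves Hg²⁺ from high to low concentration with n = 2.
Q = [Hg²⁺]_dilute/[Hg²⁺]_conc = 6.62 × 10^-5/0.1 = 6.62 × 10^-4.
E = 0 − (RT/nF) ln Q = −((8.314×350)/(2×96500))(-7.320) = 0.1104 V.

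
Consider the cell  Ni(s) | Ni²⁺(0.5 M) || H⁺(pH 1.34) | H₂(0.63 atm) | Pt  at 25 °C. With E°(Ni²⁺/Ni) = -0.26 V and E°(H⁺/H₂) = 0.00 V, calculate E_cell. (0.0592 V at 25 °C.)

The hydrogen couple is the cathode, so E°_cell = 0.26 V; n = 2.
[H⁺] = 10^(−1.34) = 0.046 M, and Q = [Ni²⁺]·P(H₂) / [H⁺]^2 = 151.
E = E° − (0.0592/2) log Q = 0.26 − (0.0592/2)(2.178) = 0.196 V.

0.20 V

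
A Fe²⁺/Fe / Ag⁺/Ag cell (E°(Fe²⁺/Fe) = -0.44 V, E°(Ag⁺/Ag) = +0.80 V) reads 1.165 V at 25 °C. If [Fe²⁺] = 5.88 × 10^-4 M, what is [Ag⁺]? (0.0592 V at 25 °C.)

0.0013 M

From the Nernst equation, log Q = n(E° − E)/0.0592 = 2(1.24 − 1.165)/0.0592 = 2.534, so Q = 342.
With Q = [Fe²⁺]/[Ag⁺]^2 and the known concentrations, [Ag⁺]^2 in the denominator gives [Ag⁺] = 0.0013 M.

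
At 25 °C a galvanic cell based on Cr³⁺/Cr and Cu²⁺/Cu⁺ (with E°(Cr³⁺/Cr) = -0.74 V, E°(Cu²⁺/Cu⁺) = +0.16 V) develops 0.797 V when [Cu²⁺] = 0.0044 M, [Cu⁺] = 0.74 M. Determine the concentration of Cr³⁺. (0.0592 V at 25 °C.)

0.035 M

From the Nernst equation, log Q = n(E° − E)/0.0592 = 3(0.90 − 0.797)/0.0592 = 5.220, so Q = 1.66 × 10^5.
With Q = [Cr³⁺]·[Cu⁺]^3/[Cu²⁺]^3 and the known concentrations, [Cr³⁺] in the numerator gives [Cr³⁺] = 0.035 M.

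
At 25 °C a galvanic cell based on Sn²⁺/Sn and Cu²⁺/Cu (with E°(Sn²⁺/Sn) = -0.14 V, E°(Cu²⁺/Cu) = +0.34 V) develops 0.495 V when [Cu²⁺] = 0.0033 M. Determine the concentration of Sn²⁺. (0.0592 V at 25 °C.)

From the Nernst equation, log Q = n(E° − E)/0.0592 = 2(0.48 − 0.495)/0.0592 = -0.507, so Q = 0.311.
With Q = [Sn²⁺]/[Cu²⁺] and the known concentrations, [Sn²⁺] in the numerator gives [Sn²⁺] = 0.001 M.

0.001 M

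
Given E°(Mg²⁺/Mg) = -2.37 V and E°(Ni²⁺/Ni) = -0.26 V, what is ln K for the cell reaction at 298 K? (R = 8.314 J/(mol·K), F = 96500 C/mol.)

ln K = 164.4

E°_cell = -0.26 − (-2.37) = 2.11 V, with n = 2 electrons transferred.
At equilibrium E = 0, so the Nernst equation gives ln K = nFE°/RT = (2)(96500)(2.11)/((8.314)(298)) = 164.37.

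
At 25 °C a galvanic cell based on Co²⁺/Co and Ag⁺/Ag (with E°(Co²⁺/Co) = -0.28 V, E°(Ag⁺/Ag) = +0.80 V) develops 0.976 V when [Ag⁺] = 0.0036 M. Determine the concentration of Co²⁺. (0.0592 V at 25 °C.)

0.042 M

From the Nernst equation, log Q = n(E° − E)/0.0592 = 2(1.08 − 0.976)/0.0592 = 3.514, so Q = 3260.
With Q = [Co²⁺]/[Ag⁺]^2 and the known concentrations, [Co²⁺] in the numerator gives [Co²⁺] = 0.042 M.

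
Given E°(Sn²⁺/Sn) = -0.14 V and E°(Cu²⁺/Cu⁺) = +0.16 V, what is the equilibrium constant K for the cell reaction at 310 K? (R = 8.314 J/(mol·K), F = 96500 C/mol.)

E°_cell = +0.16 − (-0.14) = 0.30 V, with n = 2 electrons transferred.
At equilibrium E = 0, so the Nernst equation gives ln K = nFE°/RT = (2)(96500)(0.30)/((8.314)(310)) = 22.47.
K = e^22.47 = 5.7 × 10^9.

5.7 × 10^9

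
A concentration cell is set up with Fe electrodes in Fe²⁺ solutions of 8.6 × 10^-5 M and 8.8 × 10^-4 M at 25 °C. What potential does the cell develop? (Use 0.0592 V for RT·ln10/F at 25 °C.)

Both half-cells are Fe²⁺/Fe, so E°_cell = 0. The concentrated side is the cathode; the cell reaction moves Fe²⁺ from high to low concentration with n = 2.
Q = [Fe²⁺]_dilute/[Fe²⁺]_conc = 8.6 × 10^-5/8.8 × 10^-4 = 0.0977.
E = 0 − (0.0592/2) log Q = −(0.0592/2)(-1.010) = 0.0299 V.

0.030 V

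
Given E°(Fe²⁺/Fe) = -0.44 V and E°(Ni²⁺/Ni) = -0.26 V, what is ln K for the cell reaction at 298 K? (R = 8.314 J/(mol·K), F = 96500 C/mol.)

E°_cell = -0.26 − (-0.44) = 0.18 V, with n = 2 electrons transferred.
At equilibrium E = 0, so the Nernst equation gives ln K = nFE°/RT = (2)(96500)(0.18)/((8.314)(298)) = 14.02.

ln K = 14.0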